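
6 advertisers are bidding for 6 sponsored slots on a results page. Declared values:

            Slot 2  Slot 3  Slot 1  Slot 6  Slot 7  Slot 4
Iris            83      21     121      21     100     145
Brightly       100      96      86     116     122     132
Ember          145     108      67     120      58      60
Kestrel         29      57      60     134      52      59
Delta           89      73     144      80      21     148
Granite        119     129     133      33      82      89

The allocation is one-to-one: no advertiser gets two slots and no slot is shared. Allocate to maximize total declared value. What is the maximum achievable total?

Maximum total: $819

Optimal: Iris→Slot 4 ($145), Brightly→Slot 7 ($122), Ember→Slot 2 ($145), Kestrel→Slot 6 ($134), Delta→Slot 1 ($144), Granite→Slot 3 ($129) — total 145+122+145+134+144+129 = $819.
Max-entry greedy (repeatedly take the single best remaining cell) gives $703, worse by 116.
Swapping Iris↔Kestrel (Iris→Slot 6 $21, Kestrel→Slot 4 $59) loses 199.
Every other assignment is strictly worse.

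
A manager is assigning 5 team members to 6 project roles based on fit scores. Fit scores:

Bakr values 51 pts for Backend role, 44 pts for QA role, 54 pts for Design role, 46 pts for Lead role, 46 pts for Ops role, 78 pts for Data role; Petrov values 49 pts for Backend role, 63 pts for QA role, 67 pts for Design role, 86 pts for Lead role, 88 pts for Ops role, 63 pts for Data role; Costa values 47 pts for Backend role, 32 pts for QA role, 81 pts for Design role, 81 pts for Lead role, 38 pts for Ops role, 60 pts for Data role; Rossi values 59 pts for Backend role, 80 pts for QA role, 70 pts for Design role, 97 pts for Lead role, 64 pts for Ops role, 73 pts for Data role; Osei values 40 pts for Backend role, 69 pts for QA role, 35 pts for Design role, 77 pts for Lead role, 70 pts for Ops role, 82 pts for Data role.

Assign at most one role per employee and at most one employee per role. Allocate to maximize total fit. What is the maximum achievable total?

Optimal: Bakr→Data role (78 pts), Petrov→Ops role (88 pts), Costa→Design role (81 pts), Rossi→Lead role (97 pts), Osei→QA role (69 pts) — total 78+88+81+97+69 = 413 pts.
Max-entry greedy (repeatedly take the single best remaining cell) gives 399 pts, worse by 14.

Max total: 413 pts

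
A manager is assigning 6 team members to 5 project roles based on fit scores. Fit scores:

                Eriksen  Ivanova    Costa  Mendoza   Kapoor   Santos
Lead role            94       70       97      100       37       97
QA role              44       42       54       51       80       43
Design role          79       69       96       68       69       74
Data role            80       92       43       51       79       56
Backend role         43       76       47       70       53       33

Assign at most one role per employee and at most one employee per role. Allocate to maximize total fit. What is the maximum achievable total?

Max total: 435 pts

Treat this as an assignment problem: match each employee to one role.
Optimal: Santos→Lead role (97 pts), Kapoor→QA role (80 pts), Costa→Design role (96 pts), Ivanova→Data role (92 pts), Mendoza→Backend role (70 pts) — total 97+80+96+92+70 = 435 pts.
Row-greedy (each employee in turn takes its best remaining role) gives 432 pts, worse by 3.
Next-best assignment: Eriksen→Lead role, Kapoor→QA role, Costa→Design role, Ivanova→Data role, Mendoza→Backend role = 432 pts.
Every other assignment is strictly worse.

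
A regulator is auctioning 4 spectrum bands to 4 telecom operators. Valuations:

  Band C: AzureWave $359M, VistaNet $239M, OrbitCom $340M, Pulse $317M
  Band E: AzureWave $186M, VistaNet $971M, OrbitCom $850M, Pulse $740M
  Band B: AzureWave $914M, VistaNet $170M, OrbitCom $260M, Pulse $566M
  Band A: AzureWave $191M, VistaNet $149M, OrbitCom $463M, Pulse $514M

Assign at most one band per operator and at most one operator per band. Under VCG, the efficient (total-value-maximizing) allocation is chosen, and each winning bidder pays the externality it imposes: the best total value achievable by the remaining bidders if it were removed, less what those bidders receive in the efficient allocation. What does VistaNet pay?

Efficient allocation: AzureWave→Band B ($914M), VistaNet→Band E ($971M), OrbitCom→Band C ($340M), Pulse→Band A ($514M); total welfare W = $2739M.
VistaNet receives Band E at value $971M, so the others get W − 971 = $1768M.
Without VistaNet: best allocation of the remaining 3 bidders over all 4 bands is AzureWave→Band B ($914M), OrbitCom→Band E ($850M), Pulse→Band A ($514M), total $2278M.
VCG payment = (others' best without VistaNet) − (others' welfare with VistaNet) = 2278 − 1768 = $510M.

VistaNet pays $510M.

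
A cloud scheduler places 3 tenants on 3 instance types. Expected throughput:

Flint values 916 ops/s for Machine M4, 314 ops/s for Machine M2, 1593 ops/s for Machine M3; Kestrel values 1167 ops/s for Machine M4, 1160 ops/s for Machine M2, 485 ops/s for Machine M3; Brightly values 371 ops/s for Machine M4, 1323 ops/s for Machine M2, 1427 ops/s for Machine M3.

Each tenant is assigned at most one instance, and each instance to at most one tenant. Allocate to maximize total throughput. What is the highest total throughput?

Maximum total: 4083 ops/s

Optimal: Flint→Machine M3 (1593 ops/s), Kestrel→Machine M4 (1167 ops/s), Brightly→Machine M2 (1323 ops/s) — total 1593+1167+1323 = 4083 ops/s.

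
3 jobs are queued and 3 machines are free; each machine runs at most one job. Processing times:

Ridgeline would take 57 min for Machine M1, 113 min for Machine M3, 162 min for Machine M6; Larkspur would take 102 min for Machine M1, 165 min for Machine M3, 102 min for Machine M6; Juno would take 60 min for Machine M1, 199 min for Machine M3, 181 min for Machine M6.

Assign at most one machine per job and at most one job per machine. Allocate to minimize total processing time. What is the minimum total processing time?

Minimum total: 275 min

Optimal: Ridgeline→Machine M3 (113 min), Larkspur→Machine M6 (102 min), Juno→Machine M1 (60 min) — total 113+102+60 = 275 min.
Column-greedy (each machine in turn goes to its cheapest remaining job) gives 403 min, worse by 128.
Swapping Juno↔Ridgeline (Juno→Machine M3 199 min, Ridgeline→Machine M1 57 min) adds 83.
No other one-to-one assignment undercuts 275 min.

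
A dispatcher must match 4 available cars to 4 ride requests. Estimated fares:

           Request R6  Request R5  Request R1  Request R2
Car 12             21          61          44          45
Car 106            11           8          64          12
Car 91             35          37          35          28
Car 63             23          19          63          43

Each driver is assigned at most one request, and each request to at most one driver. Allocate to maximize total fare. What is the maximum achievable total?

Max total: $203

Treat this as an assignment problem: match each driver to one request.
Optimal: Car 12→Request R5 ($61), Car 106→Request R1 ($64), Car 91→Request R6 ($35), Car 63→Request R2 ($43) — total 61+64+35+43 = $203.
Swapping Car 91↔Car 12 (Car 91→Request R5 $37, Car 12→Request R6 $21) loses 38.
No other one-to-one assignment exceeds $203.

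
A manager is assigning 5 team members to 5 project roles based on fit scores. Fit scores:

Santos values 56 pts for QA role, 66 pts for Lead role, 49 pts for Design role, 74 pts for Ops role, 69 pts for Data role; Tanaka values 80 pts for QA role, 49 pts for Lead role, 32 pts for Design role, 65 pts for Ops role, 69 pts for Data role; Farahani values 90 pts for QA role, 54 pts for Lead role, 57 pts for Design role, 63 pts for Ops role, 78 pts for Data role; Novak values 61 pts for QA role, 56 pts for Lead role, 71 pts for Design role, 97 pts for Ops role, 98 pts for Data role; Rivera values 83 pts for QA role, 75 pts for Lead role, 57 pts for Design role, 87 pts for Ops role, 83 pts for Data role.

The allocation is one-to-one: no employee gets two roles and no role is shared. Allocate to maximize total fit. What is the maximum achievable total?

Optimal: Santos→Lead role (66 pts), Tanaka→QA role (80 pts), Farahani→Design role (57 pts), Novak→Data role (98 pts), Rivera→Ops role (87 pts) — total 66+80+57+98+87 = 388 pts.
Max-entry greedy (repeatedly take the single best remaining cell) gives 373 pts, worse by 15.
Swapping Novak↔Farahani (Novak→Design role 71 pts, Farahani→Data role 78 pts) loses 6.

Maximum total: 388 pts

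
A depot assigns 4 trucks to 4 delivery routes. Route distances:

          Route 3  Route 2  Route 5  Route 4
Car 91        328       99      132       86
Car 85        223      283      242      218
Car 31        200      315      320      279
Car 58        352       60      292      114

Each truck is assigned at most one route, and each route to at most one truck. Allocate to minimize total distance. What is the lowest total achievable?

Minimum total: 588 km

Treat this as an assignment problem: match each truck to one route.
Optimal: Car 91→Route 4 (86 km), Car 85→Route 5 (242 km), Car 31→Route 3 (200 km), Car 58→Route 2 (60 km) — total 86+242+200+60 = 588 km.
Column-greedy (each route in turn goes to its cheapest remaining truck) gives 610 km, worse by 22.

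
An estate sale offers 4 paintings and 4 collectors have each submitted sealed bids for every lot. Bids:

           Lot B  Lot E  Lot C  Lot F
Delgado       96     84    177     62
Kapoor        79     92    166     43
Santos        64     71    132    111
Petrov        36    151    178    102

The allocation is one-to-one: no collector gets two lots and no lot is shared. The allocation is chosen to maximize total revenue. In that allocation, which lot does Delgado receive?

Treat this as an assignment problem: match each collector to one lot.
Optimal: Delgado→Lot B ($96), Kapoor→Lot C ($166), Santos→Lot F ($111), Petrov→Lot E ($151) — total 96+166+111+151 = $524.
Row-greedy (each collector in turn takes its best remaining lot) gives $416, worse by 108.
Next-best assignment: Delgado→Lot C, Kapoor→Lot B, Santos→Lot F, Petrov→Lot E = $518.
No other one-to-one assignment exceeds $524.
Delgado's own top lot is Lot C ($177), but forcing Delgado→Lot C and reassigning the rest optimally gives only $518 — worse by 6.

Delgado receives Lot B.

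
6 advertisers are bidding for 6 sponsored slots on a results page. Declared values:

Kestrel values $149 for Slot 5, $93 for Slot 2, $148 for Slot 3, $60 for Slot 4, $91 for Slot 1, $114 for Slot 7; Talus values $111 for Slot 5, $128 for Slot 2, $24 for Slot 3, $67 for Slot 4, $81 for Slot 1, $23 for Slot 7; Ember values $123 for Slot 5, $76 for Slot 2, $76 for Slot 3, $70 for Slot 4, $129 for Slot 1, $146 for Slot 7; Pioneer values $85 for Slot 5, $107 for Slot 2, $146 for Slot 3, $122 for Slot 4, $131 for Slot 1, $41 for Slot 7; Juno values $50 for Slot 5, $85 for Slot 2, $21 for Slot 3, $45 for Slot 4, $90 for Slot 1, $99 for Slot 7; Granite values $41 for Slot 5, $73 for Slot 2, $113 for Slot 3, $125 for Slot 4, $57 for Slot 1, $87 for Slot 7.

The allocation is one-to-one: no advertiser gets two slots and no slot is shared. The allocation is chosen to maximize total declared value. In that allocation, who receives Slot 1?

Juno receives Slot 1.

Treat this as an assignment problem: match each advertiser to one slot.
Optimal: Kestrel→Slot 5 ($149), Talus→Slot 2 ($128), Ember→Slot 7 ($146), Pioneer→Slot 3 ($146), Juno→Slot 1 ($90), Granite→Slot 4 ($125) — total 149+128+146+146+90+125 = $784.
Column-greedy (each slot in turn goes to its best remaining advertiser) gives $776, worse by 8.
Swapping Juno↔Ember (Juno→Slot 7 $99, Ember→Slot 1 $129) loses 8.
Juno's own top slot is Slot 7 ($99), but forcing Juno→Slot 7 and reassigning the rest optimally gives only $776 — worse by 8.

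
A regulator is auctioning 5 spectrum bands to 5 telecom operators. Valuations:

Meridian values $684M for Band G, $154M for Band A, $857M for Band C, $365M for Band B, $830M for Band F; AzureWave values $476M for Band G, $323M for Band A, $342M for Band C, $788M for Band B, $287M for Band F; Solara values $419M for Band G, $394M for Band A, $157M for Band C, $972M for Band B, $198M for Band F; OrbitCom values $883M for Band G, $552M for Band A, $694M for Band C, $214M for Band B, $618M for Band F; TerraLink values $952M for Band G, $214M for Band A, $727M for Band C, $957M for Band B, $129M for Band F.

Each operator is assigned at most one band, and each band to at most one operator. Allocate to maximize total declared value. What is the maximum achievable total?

Optimal: Meridian→Band F ($830M), AzureWave→Band A ($323M), Solara→Band B ($972M), OrbitCom→Band C ($694M), TerraLink→Band G ($952M) — total 830+323+972+694+952 = $3771M.
Max-entry greedy (repeatedly take the single best remaining cell) gives $3722M, worse by 49.
Every other assignment is strictly worse.

Max total: $3771M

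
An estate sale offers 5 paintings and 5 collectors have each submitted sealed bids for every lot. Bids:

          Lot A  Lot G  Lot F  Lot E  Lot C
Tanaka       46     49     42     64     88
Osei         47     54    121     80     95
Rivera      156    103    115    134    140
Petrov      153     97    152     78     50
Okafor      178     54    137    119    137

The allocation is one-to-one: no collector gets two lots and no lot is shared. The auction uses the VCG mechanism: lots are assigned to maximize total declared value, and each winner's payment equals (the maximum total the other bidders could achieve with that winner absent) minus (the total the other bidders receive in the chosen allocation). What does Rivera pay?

Efficient allocation: Tanaka→Lot C ($88), Osei→Lot F ($121), Rivera→Lot E ($134), Petrov→Lot G ($97), Okafor→Lot A ($178); total welfare W = $618.
Rivera receives Lot E at value $134, so the others get W − 134 = $484.
Without Rivera: best allocation of the remaining 4 bidders over all 5 lots is Tanaka→Lot C ($88), Osei→Lot E ($80), Petrov→Lot F ($152), Okafor→Lot A ($178), total $498.
VCG payment = (others' best without Rivera) − (others' welfare with Rivera) = 498 − 484 = $14.

Rivera pays $14.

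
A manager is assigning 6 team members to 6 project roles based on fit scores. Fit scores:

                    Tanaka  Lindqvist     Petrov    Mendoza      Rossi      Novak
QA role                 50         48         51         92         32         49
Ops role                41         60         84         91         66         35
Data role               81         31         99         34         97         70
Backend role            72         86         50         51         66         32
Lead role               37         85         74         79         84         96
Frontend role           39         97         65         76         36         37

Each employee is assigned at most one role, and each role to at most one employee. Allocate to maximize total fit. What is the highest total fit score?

Optimal: Tanaka→Backend role (72 pts), Lindqvist→Frontend role (97 pts), Petrov→Ops role (84 pts), Mendoza→QA role (92 pts), Rossi→Data role (97 pts), Novak→Lead role (96 pts) — total 72+97+84+92+97+96 = 538 pts.
Max-entry greedy (repeatedly take the single best remaining cell) gives 522 pts, worse by 16.

Maximum total: 538 pts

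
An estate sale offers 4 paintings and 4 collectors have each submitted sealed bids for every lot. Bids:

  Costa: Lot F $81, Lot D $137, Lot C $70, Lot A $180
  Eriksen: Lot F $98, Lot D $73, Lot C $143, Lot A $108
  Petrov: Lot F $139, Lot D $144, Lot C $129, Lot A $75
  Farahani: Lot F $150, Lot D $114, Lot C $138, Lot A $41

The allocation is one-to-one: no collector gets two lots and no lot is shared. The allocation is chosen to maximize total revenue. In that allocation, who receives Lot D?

This is a one-to-one assignment (maximum-weight bipartite matching).
Optimal: Costa→Lot A ($180), Eriksen→Lot C ($143), Petrov→Lot D ($144), Farahani→Lot F ($150) — total 180+143+144+150 = $617.

Petrov receives Lot D.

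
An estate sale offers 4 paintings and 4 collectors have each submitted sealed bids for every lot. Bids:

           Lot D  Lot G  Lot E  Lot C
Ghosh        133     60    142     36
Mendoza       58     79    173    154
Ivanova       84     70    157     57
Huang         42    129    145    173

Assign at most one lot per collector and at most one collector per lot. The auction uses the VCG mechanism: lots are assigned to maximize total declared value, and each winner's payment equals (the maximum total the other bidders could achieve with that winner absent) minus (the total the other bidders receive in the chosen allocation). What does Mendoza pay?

Mendoza pays $44.

Efficient allocation: Ghosh→Lot D ($133), Mendoza→Lot C ($154), Ivanova→Lot E ($157), Huang→Lot G ($129); total welfare W = $573.
Mendoza receives Lot C at value $154, so the others get W − 154 = $419.
Without Mendoza: best allocation of the remaining 3 bidders over all 4 lots is Ghosh→Lot D ($133), Ivanova→Lot E ($157), Huang→Lot C ($173), total $463.
VCG payment = (others' best without Mendoza) − (others' welfare with Mendoza) = 463 − 419 = $44.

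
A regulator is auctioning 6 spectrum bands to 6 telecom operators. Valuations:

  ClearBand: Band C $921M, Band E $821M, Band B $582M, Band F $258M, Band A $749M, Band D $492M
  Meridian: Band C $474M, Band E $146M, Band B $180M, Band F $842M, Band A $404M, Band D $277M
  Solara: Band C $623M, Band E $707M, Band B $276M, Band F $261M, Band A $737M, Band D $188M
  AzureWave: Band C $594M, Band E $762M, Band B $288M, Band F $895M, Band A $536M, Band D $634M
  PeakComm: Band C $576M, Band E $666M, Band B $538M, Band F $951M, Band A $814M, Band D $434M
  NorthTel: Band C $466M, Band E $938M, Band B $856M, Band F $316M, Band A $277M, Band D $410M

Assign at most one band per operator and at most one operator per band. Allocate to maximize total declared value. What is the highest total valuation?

Maximum total: $4774M

Optimal: ClearBand→Band C ($921M), Meridian→Band F ($842M), Solara→Band E ($707M), AzureWave→Band D ($634M), PeakComm→Band A ($814M), NorthTel→Band B ($856M) — total 921+842+707+634+814+856 = $4774M.
Next-best assignment: ClearBand→Band C, Meridian→Band F, Solara→Band A, AzureWave→Band D, PeakComm→Band E, NorthTel→Band B = $4656M.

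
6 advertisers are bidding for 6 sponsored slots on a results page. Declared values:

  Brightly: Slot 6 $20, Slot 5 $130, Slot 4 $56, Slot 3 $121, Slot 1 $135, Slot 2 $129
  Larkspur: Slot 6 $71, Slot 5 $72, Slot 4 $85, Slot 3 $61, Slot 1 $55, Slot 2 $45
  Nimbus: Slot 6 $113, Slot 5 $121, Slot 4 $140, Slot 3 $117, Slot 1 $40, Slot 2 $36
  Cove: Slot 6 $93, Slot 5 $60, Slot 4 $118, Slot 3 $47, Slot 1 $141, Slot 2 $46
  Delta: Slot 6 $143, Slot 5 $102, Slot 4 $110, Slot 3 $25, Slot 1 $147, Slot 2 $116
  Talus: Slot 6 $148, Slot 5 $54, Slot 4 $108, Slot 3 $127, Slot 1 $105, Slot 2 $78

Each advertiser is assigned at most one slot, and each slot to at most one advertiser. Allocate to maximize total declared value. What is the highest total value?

Optimal: Brightly→Slot 2 ($129), Larkspur→Slot 5 ($72), Nimbus→Slot 4 ($140), Cove→Slot 1 ($141), Delta→Slot 6 ($143), Talus→Slot 3 ($127) — total 129+72+140+141+143+127 = $752.
Column-greedy (each slot in turn goes to its best remaining advertiser) gives $672, worse by 80.
Every other assignment is strictly worse.

Maximum total: $752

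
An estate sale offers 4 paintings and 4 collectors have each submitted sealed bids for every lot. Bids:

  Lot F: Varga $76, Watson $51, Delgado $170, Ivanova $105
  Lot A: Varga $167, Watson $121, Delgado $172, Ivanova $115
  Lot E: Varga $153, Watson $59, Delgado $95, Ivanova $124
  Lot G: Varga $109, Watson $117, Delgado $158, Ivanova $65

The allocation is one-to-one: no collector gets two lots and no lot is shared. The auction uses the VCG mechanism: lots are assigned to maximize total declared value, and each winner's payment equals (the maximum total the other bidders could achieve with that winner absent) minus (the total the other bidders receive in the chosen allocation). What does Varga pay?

Varga pays $4.

Efficient allocation: Varga→Lot A ($167), Watson→Lot G ($117), Delgado→Lot F ($170), Ivanova→Lot E ($124); total welfare W = $578.
Varga receives Lot A at value $167, so the others get W − 167 = $411.
Without Varga: best allocation of the remaining 3 bidders over all 4 lots is Watson→Lot A ($121), Delgado→Lot F ($170), Ivanova→Lot E ($124), total $415.
VCG payment = (others' best without Varga) − (others' welfare with Varga) = 415 − 411 = $4.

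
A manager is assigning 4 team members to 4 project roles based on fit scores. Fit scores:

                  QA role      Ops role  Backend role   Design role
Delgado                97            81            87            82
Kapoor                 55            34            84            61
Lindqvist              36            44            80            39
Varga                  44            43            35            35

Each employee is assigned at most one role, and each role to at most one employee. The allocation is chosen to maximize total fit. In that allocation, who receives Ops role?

Varga receives Ops role.

Optimal: Delgado→QA role (97 pts), Kapoor→Design role (61 pts), Lindqvist→Backend role (80 pts), Varga→Ops role (43 pts) — total 97+61+80+43 = 281 pts.
Row-greedy (each employee in turn takes its best remaining role) gives 260 pts, worse by 21.
Swapping Lindqvist↔Varga (Lindqvist→Ops role 44 pts, Varga→Backend role 35 pts) loses 44.
Checked against all permutations: 281 pts is optimal.
Varga's own top role is QA role (44 pts), but forcing Varga→QA role and reassigning the rest optimally gives only 266 pts — worse by 15.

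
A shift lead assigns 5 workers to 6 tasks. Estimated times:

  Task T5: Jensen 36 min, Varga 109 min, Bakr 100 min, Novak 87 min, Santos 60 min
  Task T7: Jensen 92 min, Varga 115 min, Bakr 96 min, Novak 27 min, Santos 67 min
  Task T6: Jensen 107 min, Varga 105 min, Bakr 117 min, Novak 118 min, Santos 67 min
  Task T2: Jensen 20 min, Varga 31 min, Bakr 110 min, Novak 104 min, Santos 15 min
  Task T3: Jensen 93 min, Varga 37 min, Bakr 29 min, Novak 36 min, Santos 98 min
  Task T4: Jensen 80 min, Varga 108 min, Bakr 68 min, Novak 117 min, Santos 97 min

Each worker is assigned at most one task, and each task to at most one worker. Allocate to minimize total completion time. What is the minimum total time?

Min total: 183 min

Optimal: Jensen→Task T5 (36 min), Varga→Task T3 (37 min), Bakr→Task T4 (68 min), Novak→Task T7 (27 min), Santos→Task T2 (15 min) — total 36+37+68+27+15 = 183 min.
Min-entry greedy (repeatedly take the single cheapest remaining cell) gives 212 min, worse by 29.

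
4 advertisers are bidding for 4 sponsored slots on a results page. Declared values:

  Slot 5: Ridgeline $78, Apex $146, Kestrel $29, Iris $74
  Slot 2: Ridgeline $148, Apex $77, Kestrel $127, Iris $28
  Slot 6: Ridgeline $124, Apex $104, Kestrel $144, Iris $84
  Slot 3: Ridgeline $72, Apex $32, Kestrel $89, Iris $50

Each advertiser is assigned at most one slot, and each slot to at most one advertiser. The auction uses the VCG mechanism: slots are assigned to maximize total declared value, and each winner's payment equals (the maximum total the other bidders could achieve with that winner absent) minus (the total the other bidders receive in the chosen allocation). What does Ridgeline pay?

Efficient allocation: Ridgeline→Slot 2 ($148), Apex→Slot 5 ($146), Kestrel→Slot 6 ($144), Iris→Slot 3 ($50); total welfare W = $488.
Ridgeline receives Slot 2 at value $148, so the others get W − 148 = $340.
Without Ridgeline: best allocation of the remaining 3 bidders over all 4 slots is Apex→Slot 5 ($146), Kestrel→Slot 2 ($127), Iris→Slot 6 ($84), total $357.
VCG payment = (others' best without Ridgeline) − (others' welfare with Ridgeline) = 357 − 340 = $17.

Ridgeline pays $17.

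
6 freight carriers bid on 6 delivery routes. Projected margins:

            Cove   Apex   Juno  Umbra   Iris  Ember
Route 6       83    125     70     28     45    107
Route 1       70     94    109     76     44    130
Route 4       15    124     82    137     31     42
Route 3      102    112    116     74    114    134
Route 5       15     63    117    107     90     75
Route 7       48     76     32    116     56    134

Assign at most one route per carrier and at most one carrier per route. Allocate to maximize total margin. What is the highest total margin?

Treat this as an assignment problem: match each carrier to one route.
Optimal: Cove→Route 1 ($70k), Apex→Route 6 ($125k), Juno→Route 5 ($117k), Umbra→Route 4 ($137k), Iris→Route 3 ($114k), Ember→Route 7 ($134k) — total 70+125+117+137+114+134 = $697k.
Max-entry greedy (repeatedly take the single best remaining cell) gives $639k, worse by 58.
Checked against all permutations: $697k is optimal.

Maximum total: $697k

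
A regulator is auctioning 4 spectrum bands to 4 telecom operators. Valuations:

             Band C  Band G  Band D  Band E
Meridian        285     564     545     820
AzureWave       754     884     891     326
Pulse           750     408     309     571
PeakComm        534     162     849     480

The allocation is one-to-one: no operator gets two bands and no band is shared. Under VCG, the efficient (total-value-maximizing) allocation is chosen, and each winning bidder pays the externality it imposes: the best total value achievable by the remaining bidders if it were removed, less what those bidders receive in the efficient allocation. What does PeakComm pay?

PeakComm pays $7M.

Efficient allocation: Meridian→Band E ($820M), AzureWave→Band G ($884M), Pulse→Band C ($750M), PeakComm→Band D ($849M); total welfare W = $3303M.
PeakComm receives Band D at value $849M, so the others get W − 849 = $2454M.
Without PeakComm: best allocation of the remaining 3 bidders over all 4 bands is Meridian→Band E ($820M), AzureWave→Band D ($891M), Pulse→Band C ($750M), total $2461M.
VCG payment = (others' best without PeakComm) − (others' welfare with PeakComm) = 2461 − 2454 = $7M.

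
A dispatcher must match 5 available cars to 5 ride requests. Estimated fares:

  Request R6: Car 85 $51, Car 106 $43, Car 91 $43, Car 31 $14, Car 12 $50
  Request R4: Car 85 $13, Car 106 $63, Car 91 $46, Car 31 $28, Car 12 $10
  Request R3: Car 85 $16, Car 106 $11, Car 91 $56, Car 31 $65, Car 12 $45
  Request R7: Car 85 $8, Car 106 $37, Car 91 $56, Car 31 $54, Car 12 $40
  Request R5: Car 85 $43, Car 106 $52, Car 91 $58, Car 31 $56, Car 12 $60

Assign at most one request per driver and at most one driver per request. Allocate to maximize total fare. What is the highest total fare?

Maximum total: $295

Optimal: Car 85→Request R6 ($51), Car 106→Request R4 ($63), Car 91→Request R7 ($56), Car 31→Request R3 ($65), Car 12→Request R5 ($60) — total 51+63+56+65+60 = $295.
Row-greedy (each driver in turn takes its best remaining request) gives $277, worse by 18.
Next-best assignment: Car 85→Request R6, Car 106→Request R4, Car 91→Request R3, Car 31→Request R7, Car 12→Request R5 = $284.
Checked against all permutations: $295 is optimal.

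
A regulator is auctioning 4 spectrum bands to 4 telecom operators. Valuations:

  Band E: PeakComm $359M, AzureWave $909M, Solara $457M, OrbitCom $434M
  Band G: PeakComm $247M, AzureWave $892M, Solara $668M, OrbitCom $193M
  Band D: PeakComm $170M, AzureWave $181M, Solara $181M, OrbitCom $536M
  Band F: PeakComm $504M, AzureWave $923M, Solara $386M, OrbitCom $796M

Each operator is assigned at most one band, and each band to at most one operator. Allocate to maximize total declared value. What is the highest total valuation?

Max total: $2617M

Treat this as an assignment problem: match each operator to one band.
Optimal: PeakComm→Band F ($504M), AzureWave→Band E ($909M), Solara→Band G ($668M), OrbitCom→Band D ($536M) — total 504+909+668+536 = $2617M.
Max-entry greedy (repeatedly take the single best remaining cell) gives $2486M, worse by 131.
Checked against all permutations: $2617M is optimal.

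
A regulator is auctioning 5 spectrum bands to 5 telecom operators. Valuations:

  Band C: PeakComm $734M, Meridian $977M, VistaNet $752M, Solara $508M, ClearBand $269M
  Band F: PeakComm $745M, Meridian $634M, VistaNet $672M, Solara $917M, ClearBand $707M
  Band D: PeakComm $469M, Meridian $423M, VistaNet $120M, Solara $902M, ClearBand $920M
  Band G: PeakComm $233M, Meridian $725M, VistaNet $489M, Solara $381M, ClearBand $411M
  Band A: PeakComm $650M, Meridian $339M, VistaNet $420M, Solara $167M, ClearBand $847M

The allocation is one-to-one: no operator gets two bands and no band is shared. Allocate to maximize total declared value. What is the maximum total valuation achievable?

This is a one-to-one assignment (maximum-weight bipartite matching).
Optimal: PeakComm→Band F ($745M), Meridian→Band G ($725M), VistaNet→Band C ($752M), Solara→Band D ($902M), ClearBand→Band A ($847M) — total 745+725+752+902+847 = $3971M.
Row-greedy (each operator in turn takes its best remaining band) gives $3960M, worse by 11.

Max total: $3971M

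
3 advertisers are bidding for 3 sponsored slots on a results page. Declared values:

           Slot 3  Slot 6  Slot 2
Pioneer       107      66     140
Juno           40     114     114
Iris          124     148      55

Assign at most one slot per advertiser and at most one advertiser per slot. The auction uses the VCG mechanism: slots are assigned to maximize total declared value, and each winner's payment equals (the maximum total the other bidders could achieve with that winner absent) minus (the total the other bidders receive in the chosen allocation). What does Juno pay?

Juno pays $24.

Efficient allocation: Pioneer→Slot 2 ($140), Juno→Slot 6 ($114), Iris→Slot 3 ($124); total welfare W = $378.
Juno receives Slot 6 at value $114, so the others get W − 114 = $264.
Without Juno: best allocation of the remaining 2 bidders over all 3 slots is Pioneer→Slot 2 ($140), Iris→Slot 6 ($148), total $288.
VCG payment = (others' best without Juno) − (others' welfare with Juno) = 288 − 264 = $24.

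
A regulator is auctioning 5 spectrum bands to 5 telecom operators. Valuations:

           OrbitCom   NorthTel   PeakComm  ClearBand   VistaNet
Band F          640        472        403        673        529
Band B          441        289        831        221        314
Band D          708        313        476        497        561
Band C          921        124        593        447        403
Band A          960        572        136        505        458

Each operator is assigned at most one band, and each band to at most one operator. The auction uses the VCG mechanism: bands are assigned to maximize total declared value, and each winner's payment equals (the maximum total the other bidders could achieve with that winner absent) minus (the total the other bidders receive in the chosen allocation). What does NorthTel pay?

Efficient allocation: OrbitCom→Band C ($921M), NorthTel→Band A ($572M), PeakComm→Band B ($831M), ClearBand→Band F ($673M), VistaNet→Band D ($561M); total welfare W = $3558M.
NorthTel receives Band A at value $572M, so the others get W − 572 = $2986M.
Without NorthTel: best allocation of the remaining 4 bidders over all 5 bands is OrbitCom→Band A ($960M), PeakComm→Band B ($831M), ClearBand→Band F ($673M), VistaNet→Band D ($561M), total $3025M.
VCG payment = (others' best without NorthTel) − (others' welfare with NorthTel) = 3025 − 2986 = $39M.

NorthTel pays $39M.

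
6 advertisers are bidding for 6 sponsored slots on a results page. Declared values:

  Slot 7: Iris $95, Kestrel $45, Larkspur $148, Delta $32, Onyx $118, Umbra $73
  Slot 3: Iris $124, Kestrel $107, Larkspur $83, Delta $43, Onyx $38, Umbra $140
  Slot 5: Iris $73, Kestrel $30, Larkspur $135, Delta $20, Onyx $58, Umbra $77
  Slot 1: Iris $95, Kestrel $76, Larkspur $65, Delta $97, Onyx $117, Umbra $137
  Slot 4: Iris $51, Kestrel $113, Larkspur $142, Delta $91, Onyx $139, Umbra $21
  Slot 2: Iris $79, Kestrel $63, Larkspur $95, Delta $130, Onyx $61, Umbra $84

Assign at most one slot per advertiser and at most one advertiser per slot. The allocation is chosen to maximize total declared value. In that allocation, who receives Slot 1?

Optimal: Iris→Slot 3 ($124), Kestrel→Slot 4 ($113), Larkspur→Slot 5 ($135), Delta→Slot 2 ($130), Onyx→Slot 7 ($118), Umbra→Slot 1 ($137) — total 124+113+135+130+118+137 = $757.
Max-entry greedy (repeatedly take the single best remaining cell) gives $682, worse by 75.
No other one-to-one assignment exceeds $757.
Umbra's own top slot is Slot 3 ($140), but forcing Umbra→Slot 3 and reassigning the rest optimally gives only $731 — worse by 26.

Umbra receives Slot 1.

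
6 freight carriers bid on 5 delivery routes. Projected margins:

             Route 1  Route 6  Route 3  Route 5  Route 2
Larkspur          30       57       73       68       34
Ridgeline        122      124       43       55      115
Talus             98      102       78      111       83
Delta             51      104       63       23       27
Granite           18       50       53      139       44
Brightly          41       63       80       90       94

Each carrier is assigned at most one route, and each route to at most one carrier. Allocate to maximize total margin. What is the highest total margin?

Optimal: Ridgeline→Route 1 ($122k), Delta→Route 6 ($104k), Talus→Route 3 ($78k), Granite→Route 5 ($139k), Brightly→Route 2 ($94k) — total 122+104+78+139+94 = $537k.
Row-greedy (each carrier in turn takes its best remaining route) gives $403k, worse by 134.
Next-best assignment: Talus→Route 1, Delta→Route 6, Brightly→Route 3, Granite→Route 5, Ridgeline→Route 2 = $536k.

Max total: $537k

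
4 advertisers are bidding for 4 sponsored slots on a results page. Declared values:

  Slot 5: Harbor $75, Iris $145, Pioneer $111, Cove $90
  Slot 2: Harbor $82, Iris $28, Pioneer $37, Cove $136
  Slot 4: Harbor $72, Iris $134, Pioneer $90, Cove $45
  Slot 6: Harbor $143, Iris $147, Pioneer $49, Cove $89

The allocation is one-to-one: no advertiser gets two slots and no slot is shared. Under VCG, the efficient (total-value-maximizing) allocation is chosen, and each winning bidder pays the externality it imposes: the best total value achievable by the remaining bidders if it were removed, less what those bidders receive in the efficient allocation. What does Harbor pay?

Harbor pays $13.

Efficient allocation: Harbor→Slot 6 ($143), Iris→Slot 4 ($134), Pioneer→Slot 5 ($111), Cove→Slot 2 ($136); total welfare W = $524.
Harbor receives Slot 6 at value $143, so the others get W − 143 = $381.
Without Harbor: best allocation of the remaining 3 bidders over all 4 slots is Iris→Slot 6 ($147), Pioneer→Slot 5 ($111), Cove→Slot 2 ($136), total $394.
VCG payment = (others' best without Harbor) − (others' welfare with Harbor) = 394 − 381 = $13.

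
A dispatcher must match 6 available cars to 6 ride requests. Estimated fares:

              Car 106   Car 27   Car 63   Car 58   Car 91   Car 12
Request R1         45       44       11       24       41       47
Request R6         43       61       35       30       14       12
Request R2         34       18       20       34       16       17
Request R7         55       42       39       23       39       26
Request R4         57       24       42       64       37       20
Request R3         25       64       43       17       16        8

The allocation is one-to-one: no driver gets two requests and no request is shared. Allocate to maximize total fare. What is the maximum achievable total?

Max total: $288

This is the linear assignment problem.
Optimal: Car 106→Request R2 ($34), Car 27→Request R6 ($61), Car 63→Request R3 ($43), Car 58→Request R4 ($64), Car 91→Request R7 ($39), Car 12→Request R1 ($47) — total 34+61+43+64+39+47 = $288.
Max-entry greedy (repeatedly take the single best remaining cell) gives $281, worse by 7.
Swapping Car 58↔Car 106 (Car 58→Request R2 $34, Car 106→Request R4 $57) loses 7.
Every other assignment is strictly worse.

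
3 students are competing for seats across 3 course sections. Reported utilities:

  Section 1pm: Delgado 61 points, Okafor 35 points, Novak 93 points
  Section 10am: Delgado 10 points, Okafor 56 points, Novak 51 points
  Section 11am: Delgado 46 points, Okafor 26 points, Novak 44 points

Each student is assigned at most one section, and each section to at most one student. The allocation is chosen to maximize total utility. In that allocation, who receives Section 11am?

Delgado receives Section 11am.

Optimal: Delgado→Section 11am (46 points), Okafor→Section 10am (56 points), Novak→Section 1pm (93 points) — total 46+56+93 = 195 points.
Row-greedy (each student in turn takes its best remaining section) gives 161 points, worse by 34.
Delgado's own top section is Section 1pm (61 points), but forcing Delgado→Section 1pm and reassigning the rest optimally gives only 161 points — worse by 34.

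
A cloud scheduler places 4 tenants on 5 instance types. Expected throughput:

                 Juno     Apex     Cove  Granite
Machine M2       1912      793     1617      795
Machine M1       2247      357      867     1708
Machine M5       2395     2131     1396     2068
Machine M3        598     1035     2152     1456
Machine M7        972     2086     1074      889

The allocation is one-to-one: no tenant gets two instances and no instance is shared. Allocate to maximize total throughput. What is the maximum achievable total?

Optimal: Juno→Machine M1 (2247 ops/s), Apex→Machine M7 (2086 ops/s), Cove→Machine M3 (2152 ops/s), Granite→Machine M5 (2068 ops/s) — total 2247+2086+2152+2068 = 8553 ops/s.
Row-greedy (each tenant in turn takes its best remaining instance) gives 8341 ops/s, worse by 212.
Next-best assignment: Juno→Machine M5, Apex→Machine M7, Cove→Machine M3, Granite→Machine M1 = 8341 ops/s.

Maximum total: 8553 ops/s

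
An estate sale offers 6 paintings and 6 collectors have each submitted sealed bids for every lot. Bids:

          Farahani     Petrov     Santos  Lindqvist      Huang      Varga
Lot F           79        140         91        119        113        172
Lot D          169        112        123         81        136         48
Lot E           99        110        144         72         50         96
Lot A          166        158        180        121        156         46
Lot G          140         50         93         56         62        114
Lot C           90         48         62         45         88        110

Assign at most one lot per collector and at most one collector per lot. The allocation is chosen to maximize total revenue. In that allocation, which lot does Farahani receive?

Optimal: Farahani→Lot G ($140), Petrov→Lot A ($158), Santos→Lot E ($144), Lindqvist→Lot F ($119), Huang→Lot D ($136), Varga→Lot C ($110) — total 140+158+144+119+136+110 = $807.
Column-greedy (each lot in turn goes to its best remaining collector) gives $750, worse by 57.
Swapping Santos↔Huang (Santos→Lot D $123, Huang→Lot E $50) loses 107.
Every other assignment is strictly worse.
Farahani's own top lot is Lot D ($169), but forcing Farahani→Lot D and reassigning the rest optimally gives only $792 — worse by 15.

Farahani receives Lot G.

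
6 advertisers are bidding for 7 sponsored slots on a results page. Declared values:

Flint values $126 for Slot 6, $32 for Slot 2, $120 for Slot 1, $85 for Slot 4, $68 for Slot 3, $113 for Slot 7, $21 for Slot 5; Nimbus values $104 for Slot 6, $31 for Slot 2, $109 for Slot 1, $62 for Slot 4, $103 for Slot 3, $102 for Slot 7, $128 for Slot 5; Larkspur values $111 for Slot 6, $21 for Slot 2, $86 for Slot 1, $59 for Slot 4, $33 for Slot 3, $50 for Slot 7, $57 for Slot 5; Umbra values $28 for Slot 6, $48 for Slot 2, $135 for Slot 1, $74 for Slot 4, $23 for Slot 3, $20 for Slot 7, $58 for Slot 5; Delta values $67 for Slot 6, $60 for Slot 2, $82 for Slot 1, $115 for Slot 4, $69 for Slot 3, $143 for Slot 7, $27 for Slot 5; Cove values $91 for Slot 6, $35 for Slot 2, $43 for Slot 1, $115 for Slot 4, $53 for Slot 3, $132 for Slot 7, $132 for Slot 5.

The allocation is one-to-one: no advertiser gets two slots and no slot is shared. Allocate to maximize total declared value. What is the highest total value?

Max total: $709

Optimal: Flint→Slot 4 ($85), Nimbus→Slot 3 ($103), Larkspur→Slot 6 ($111), Umbra→Slot 1 ($135), Delta→Slot 7 ($143), Cove→Slot 5 ($132) — total 85+103+111+135+143+132 = $709.
Max-entry greedy (repeatedly take the single best remaining cell) gives $698, worse by 11.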